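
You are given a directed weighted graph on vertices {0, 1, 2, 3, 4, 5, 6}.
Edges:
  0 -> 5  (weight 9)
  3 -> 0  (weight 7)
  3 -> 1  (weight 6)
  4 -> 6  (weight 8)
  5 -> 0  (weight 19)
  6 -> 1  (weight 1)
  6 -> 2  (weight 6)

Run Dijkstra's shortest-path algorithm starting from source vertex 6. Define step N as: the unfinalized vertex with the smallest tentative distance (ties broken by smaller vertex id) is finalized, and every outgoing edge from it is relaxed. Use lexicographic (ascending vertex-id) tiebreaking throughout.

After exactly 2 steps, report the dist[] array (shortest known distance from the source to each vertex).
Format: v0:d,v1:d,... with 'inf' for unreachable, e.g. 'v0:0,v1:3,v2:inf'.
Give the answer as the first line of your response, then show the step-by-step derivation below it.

v0:inf,v1:1,v2:6,v3:inf,v4:inf,v5:inf,v6:0

step 1: dist = v0:inf,v1:1,v2:6,v3:inf,v4:inf,v5:inf,v6:0
step 2: dist = v0:inf,v1:1,v2:6,v3:inf,v4:inf,v5:inf,v6:0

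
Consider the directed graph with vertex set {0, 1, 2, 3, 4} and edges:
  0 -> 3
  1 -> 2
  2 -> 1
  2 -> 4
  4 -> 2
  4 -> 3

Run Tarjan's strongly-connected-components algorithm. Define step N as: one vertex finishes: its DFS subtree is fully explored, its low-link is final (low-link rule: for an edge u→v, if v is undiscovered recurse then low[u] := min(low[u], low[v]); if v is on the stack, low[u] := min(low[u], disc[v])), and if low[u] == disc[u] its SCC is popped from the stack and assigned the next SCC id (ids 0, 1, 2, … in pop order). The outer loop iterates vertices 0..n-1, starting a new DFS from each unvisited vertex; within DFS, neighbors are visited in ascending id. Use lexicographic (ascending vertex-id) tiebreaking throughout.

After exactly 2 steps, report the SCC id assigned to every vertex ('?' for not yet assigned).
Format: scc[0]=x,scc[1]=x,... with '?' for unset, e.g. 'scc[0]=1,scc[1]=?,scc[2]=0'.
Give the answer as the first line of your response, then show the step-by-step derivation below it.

scc[0]=1,scc[1]=?,scc[2]=?,scc[3]=0,scc[4]=?

step 1: low=(low[0]=0,low[1]=?,low[2]=?,low[3]=1,low[4]=?); scc=(scc[0]=?,scc[1]=?,scc[2]=?,scc[3]=0,scc[4]=?)
step 2: low=(low[0]=0,low[1]=?,low[2]=?,low[3]=1,low[4]=?); scc=(scc[0]=1,scc[1]=?,scc[2]=?,scc[3]=0,scc[4]=?)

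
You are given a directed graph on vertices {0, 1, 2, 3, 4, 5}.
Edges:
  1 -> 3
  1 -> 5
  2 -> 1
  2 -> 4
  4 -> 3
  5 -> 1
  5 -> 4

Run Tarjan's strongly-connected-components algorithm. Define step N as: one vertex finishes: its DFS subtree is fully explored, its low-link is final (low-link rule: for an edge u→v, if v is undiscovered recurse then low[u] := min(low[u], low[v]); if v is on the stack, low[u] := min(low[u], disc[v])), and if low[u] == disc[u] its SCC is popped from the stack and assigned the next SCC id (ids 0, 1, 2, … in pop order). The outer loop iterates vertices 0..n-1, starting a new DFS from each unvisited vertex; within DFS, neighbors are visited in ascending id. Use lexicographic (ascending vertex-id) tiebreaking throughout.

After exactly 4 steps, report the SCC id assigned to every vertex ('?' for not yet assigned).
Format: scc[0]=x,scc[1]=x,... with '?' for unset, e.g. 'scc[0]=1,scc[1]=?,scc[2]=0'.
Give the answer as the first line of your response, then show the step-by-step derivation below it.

scc[0]=0,scc[1]=?,scc[2]=?,scc[3]=1,scc[4]=2,scc[5]=?

step 1: low=(low[0]=0,low[1]=?,low[2]=?,low[3]=?,low[4]=?,low[5]=?); scc=(scc[0]=0,scc[1]=?,scc[2]=?,scc[3]=?,scc[4]=?,scc[5]=?)
step 2: low=(low[0]=0,low[1]=1,low[2]=?,low[3]=2,low[4]=?,low[5]=?); scc=(scc[0]=0,scc[1]=?,scc[2]=?,scc[3]=1,scc[4]=?,scc[5]=?)
step 3: low=(low[0]=0,low[1]=1,low[2]=?,low[3]=2,low[4]=4,low[5]=1); scc=(scc[0]=0,scc[1]=?,scc[2]=?,scc[3]=1,scc[4]=2,scc[5]=?)
step 4: low=(low[0]=0,low[1]=1,low[2]=?,low[3]=2,low[4]=4,low[5]=1); scc=(scc[0]=0,scc[1]=?,scc[2]=?,scc[3]=1,scc[4]=2,scc[5]=?)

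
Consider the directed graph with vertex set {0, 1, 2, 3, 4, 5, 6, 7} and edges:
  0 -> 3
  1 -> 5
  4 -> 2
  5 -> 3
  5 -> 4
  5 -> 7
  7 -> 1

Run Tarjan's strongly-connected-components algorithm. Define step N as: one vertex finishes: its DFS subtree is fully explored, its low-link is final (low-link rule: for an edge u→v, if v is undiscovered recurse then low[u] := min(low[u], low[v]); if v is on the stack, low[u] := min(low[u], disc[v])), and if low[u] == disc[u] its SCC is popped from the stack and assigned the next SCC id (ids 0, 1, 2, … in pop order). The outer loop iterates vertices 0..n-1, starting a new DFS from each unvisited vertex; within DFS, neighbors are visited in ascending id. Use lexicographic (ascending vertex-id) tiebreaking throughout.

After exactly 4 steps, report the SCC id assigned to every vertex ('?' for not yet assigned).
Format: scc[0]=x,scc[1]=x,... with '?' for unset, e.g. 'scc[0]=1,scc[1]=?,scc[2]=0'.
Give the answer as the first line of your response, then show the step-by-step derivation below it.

scc[0]=1,scc[1]=?,scc[2]=2,scc[3]=0,scc[4]=3,scc[5]=?,scc[6]=?,scc[7]=?

step 1: low=(low[0]=0,low[1]=?,low[2]=?,low[3]=1,low[4]=?,low[5]=?,low[6]=?,low[7]=?); scc=(scc[0]=?,scc[1]=?,scc[2]=?,scc[3]=0,scc[4]=?,scc[5]=?,scc[6]=?,scc[7]=?)
step 2: low=(low[0]=0,low[1]=?,low[2]=?,low[3]=1,low[4]=?,low[5]=?,low[6]=?,low[7]=?); scc=(scc[0]=1,scc[1]=?,scc[2]=?,scc[3]=0,scc[4]=?,scc[5]=?,scc[6]=?,scc[7]=?)
step 3: low=(low[0]=0,low[1]=2,low[2]=5,low[3]=1,low[4]=4,low[5]=3,low[6]=?,low[7]=?); scc=(scc[0]=1,scc[1]=?,scc[2]=2,scc[3]=0,scc[4]=?,scc[5]=?,scc[6]=?,scc[7]=?)
step 4: low=(low[0]=0,low[1]=2,low[2]=5,low[3]=1,low[4]=4,low[5]=3,low[6]=?,low[7]=?); scc=(scc[0]=1,scc[1]=?,scc[2]=2,scc[3]=0,scc[4]=3,scc[5]=?,scc[6]=?,scc[7]=?)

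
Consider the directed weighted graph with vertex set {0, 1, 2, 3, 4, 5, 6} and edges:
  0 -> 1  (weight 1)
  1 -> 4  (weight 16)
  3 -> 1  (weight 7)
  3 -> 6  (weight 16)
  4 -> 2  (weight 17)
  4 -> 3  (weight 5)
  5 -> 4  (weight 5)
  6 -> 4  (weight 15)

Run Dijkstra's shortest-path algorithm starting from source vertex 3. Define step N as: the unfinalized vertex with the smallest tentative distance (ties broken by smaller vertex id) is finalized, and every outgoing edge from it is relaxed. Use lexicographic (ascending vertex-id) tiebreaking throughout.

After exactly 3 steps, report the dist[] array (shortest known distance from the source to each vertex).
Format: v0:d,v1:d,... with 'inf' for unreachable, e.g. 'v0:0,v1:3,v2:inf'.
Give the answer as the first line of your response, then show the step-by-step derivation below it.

v0:inf,v1:7,v2:inf,v3:0,v4:23,v5:inf,v6:16

step 1: dist = v0:inf,v1:7,v2:inf,v3:0,v4:inf,v5:inf,v6:16
step 2: dist = v0:inf,v1:7,v2:inf,v3:0,v4:23,v5:inf,v6:16
step 3: dist = v0:inf,v1:7,v2:inf,v3:0,v4:23,v5:inf,v6:16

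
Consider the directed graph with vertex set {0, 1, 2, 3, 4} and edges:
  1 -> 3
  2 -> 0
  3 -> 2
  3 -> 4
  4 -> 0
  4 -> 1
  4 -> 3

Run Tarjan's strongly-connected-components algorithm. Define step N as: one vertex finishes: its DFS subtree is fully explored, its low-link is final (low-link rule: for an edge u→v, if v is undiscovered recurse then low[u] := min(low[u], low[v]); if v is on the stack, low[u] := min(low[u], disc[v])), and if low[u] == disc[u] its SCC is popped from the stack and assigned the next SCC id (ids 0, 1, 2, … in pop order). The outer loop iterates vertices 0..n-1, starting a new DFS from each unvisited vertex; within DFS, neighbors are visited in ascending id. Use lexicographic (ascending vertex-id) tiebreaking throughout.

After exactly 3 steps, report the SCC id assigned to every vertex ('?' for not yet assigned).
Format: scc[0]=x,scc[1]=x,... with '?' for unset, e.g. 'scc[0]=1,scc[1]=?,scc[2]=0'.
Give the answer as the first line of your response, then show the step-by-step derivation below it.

scc[0]=0,scc[1]=?,scc[2]=1,scc[3]=?,scc[4]=?

step 1: low=(low[0]=0,low[1]=?,low[2]=?,low[3]=?,low[4]=?); scc=(scc[0]=0,scc[1]=?,scc[2]=?,scc[3]=?,scc[4]=?)
step 2: low=(low[0]=0,low[1]=1,low[2]=3,low[3]=2,low[4]=?); scc=(scc[0]=0,scc[1]=?,scc[2]=1,scc[3]=?,scc[4]=?)
step 3: low=(low[0]=0,low[1]=1,low[2]=3,low[3]=2,low[4]=1); scc=(scc[0]=0,scc[1]=?,scc[2]=1,scc[3]=?,scc[4]=?)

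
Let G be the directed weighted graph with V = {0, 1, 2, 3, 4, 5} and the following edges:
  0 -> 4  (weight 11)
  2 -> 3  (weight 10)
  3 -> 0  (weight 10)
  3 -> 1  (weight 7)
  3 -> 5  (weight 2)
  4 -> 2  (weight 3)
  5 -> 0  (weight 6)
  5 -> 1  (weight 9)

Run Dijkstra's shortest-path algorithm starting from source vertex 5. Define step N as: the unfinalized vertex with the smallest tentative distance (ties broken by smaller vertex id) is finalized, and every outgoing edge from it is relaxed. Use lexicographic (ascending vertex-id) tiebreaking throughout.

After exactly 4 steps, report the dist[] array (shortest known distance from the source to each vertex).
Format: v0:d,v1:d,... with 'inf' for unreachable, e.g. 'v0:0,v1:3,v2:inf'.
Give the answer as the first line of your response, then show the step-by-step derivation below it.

v0:6,v1:9,v2:20,v3:inf,v4:17,v5:0

step 1: dist = v0:6,v1:9,v2:inf,v3:inf,v4:inf,v5:0
step 2: dist = v0:6,v1:9,v2:inf,v3:inf,v4:17,v5:0
step 3: dist = v0:6,v1:9,v2:inf,v3:inf,v4:17,v5:0
step 4: dist = v0:6,v1:9,v2:20,v3:inf,v4:17,v5:0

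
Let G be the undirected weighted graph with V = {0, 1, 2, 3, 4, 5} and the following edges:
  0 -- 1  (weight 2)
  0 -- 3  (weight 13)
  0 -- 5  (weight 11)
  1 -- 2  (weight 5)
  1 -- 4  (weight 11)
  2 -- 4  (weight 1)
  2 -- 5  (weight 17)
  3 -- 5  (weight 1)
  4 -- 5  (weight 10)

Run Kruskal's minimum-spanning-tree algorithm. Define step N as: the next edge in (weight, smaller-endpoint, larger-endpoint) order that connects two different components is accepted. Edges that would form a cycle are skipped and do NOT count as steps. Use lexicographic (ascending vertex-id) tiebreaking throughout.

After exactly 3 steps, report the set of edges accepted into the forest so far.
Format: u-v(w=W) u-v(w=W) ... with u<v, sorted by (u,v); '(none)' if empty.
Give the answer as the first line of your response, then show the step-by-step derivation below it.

0-1(w=2) 2-4(w=1) 3-5(w=1)

step 1: add edge 2-4 (w=1); MST = {2-4(w=1)}
step 2: add edge 3-5 (w=1); MST = {2-4(w=1) 3-5(w=1)}
step 3: add edge 0-1 (w=2); MST = {0-1(w=2) 2-4(w=1) 3-5(w=1)}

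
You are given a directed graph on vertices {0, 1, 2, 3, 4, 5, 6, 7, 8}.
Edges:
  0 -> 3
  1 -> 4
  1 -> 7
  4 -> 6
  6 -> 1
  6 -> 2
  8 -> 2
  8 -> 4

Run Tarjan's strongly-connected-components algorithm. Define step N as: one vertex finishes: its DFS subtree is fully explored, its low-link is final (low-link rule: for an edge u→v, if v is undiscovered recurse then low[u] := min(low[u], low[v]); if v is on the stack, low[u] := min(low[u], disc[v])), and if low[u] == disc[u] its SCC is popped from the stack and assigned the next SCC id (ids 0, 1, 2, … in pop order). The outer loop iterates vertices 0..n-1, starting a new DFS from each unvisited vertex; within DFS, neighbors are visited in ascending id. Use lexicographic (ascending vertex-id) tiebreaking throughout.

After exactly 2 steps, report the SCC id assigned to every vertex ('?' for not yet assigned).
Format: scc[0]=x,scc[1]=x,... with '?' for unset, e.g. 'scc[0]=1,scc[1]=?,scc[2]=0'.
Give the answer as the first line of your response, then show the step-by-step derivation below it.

scc[0]=1,scc[1]=?,scc[2]=?,scc[3]=0,scc[4]=?,scc[5]=?,scc[6]=?,scc[7]=?,scc[8]=?

step 1: low=(low[0]=0,low[1]=?,low[2]=?,low[3]=1,low[4]=?,low[5]=?,low[6]=?,low[7]=?,low[8]=?); scc=(scc[0]=?,scc[1]=?,scc[2]=?,scc[3]=0,scc[4]=?,scc[5]=?,scc[6]=?,scc[7]=?,scc[8]=?)
step 2: low=(low[0]=0,low[1]=?,low[2]=?,low[3]=1,low[4]=?,low[5]=?,low[6]=?,low[7]=?,low[8]=?); scc=(scc[0]=1,scc[1]=?,scc[2]=?,scc[3]=0,scc[4]=?,scc[5]=?,scc[6]=?,scc[7]=?,scc[8]=?)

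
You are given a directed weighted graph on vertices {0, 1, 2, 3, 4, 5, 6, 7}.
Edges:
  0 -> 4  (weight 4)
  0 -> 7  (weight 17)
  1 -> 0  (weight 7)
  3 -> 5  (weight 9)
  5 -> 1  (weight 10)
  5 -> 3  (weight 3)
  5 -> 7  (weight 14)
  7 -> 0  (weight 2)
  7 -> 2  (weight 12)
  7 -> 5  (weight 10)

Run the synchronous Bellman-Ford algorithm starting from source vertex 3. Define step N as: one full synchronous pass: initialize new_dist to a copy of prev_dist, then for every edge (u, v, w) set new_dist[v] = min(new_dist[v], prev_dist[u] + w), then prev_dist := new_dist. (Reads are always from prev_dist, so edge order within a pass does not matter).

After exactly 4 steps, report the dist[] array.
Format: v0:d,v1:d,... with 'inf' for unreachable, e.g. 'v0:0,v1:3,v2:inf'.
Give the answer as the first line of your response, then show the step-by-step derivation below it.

v0:25,v1:19,v2:35,v3:0,v4:29,v5:9,v6:inf,v7:23

step 1: dist = v0:inf,v1:inf,v2:inf,v3:0,v4:inf,v5:9,v6:inf,v7:inf
step 2: dist = v0:inf,v1:19,v2:inf,v3:0,v4:inf,v5:9,v6:inf,v7:23
step 3: dist = v0:25,v1:19,v2:35,v3:0,v4:inf,v5:9,v6:inf,v7:23
step 4: dist = v0:25,v1:19,v2:35,v3:0,v4:29,v5:9,v6:inf,v7:23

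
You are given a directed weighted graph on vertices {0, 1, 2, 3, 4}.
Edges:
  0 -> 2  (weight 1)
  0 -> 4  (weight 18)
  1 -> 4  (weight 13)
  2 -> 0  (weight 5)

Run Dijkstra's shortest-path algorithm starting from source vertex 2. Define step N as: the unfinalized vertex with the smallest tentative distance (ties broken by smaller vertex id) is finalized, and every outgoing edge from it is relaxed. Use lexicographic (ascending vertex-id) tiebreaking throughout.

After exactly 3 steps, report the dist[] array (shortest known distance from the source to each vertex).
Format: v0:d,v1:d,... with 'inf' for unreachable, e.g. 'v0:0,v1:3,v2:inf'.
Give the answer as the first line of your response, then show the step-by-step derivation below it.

v0:5,v1:inf,v2:0,v3:inf,v4:23

step 1: dist = v0:5,v1:inf,v2:0,v3:inf,v4:inf
step 2: dist = v0:5,v1:inf,v2:0,v3:inf,v4:23
step 3: dist = v0:5,v1:inf,v2:0,v3:inf,v4:23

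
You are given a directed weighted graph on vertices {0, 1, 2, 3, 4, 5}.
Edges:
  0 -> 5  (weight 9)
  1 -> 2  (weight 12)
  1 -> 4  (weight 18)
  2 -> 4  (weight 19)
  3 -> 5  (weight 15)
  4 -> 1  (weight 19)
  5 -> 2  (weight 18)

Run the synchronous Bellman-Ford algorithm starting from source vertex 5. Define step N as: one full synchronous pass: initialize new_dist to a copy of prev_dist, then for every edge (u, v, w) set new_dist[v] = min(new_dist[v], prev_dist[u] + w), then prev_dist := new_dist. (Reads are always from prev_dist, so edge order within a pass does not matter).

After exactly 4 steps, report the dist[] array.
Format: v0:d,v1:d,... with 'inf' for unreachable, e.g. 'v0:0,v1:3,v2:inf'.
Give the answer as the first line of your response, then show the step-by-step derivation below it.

v0:inf,v1:56,v2:18,v3:inf,v4:37,v5:0

step 1: dist = v0:inf,v1:inf,v2:18,v3:inf,v4:inf,v5:0
step 2: dist = v0:inf,v1:inf,v2:18,v3:inf,v4:37,v5:0
step 3: dist = v0:inf,v1:56,v2:18,v3:inf,v4:37,v5:0
step 4: dist = v0:inf,v1:56,v2:18,v3:inf,v4:37,v5:0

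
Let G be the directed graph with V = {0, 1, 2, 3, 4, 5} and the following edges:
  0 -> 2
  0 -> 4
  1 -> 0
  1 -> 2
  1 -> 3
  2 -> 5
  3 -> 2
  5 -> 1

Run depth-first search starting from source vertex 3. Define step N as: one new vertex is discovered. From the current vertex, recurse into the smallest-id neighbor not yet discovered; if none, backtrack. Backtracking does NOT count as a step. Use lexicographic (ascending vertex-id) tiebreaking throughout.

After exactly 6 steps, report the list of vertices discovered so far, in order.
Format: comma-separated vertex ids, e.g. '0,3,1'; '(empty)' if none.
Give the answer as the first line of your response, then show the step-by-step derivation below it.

3,2,5,1,0,4

step 1: discover 3; path=3; order=3
step 2: discover 2; path=3>2; order=3,2
step 3: discover 5; path=3>2>5; order=3,2,5
step 4: discover 1; path=3>2>5>1; order=3,2,5,1
step 5: discover 0; path=3>2>5>1>0; order=3,2,5,1,0
step 6: discover 4; path=3>2>5>1>0>4; order=3,2,5,1,0,4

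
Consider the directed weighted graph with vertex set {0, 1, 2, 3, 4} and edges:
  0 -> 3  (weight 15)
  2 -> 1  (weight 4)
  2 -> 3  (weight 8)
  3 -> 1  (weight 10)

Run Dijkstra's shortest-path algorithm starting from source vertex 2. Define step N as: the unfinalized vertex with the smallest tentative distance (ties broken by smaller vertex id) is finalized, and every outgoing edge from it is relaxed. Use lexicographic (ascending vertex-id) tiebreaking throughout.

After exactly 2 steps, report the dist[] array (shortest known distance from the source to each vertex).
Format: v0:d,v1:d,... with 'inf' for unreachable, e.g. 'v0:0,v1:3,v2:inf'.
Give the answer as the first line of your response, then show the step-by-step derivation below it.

v0:inf,v1:4,v2:0,v3:8,v4:inf

step 1: dist = v0:inf,v1:4,v2:0,v3:8,v4:inf
step 2: dist = v0:inf,v1:4,v2:0,v3:8,v4:inf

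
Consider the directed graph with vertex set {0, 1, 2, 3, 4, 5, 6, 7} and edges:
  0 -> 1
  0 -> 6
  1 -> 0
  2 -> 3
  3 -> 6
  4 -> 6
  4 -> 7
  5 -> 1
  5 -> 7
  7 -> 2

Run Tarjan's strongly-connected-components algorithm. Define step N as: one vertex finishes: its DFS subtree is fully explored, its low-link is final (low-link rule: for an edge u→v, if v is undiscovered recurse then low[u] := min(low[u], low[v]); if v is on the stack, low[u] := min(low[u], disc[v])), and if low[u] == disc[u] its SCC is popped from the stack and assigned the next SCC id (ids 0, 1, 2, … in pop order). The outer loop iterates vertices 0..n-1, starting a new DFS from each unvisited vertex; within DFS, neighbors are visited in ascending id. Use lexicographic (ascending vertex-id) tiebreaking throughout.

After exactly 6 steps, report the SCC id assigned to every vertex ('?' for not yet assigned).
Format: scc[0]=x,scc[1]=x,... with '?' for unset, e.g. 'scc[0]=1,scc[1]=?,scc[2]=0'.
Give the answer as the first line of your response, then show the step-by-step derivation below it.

scc[0]=1,scc[1]=1,scc[2]=3,scc[3]=2,scc[4]=?,scc[5]=?,scc[6]=0,scc[7]=4

step 1: low=(low[0]=0,low[1]=0,low[2]=?,low[3]=?,low[4]=?,low[5]=?,low[6]=?,low[7]=?); scc=(scc[0]=?,scc[1]=?,scc[2]=?,scc[3]=?,scc[4]=?,scc[5]=?,scc[6]=?,scc[7]=?)
step 2: low=(low[0]=0,low[1]=0,low[2]=?,low[3]=?,low[4]=?,low[5]=?,low[6]=2,low[7]=?); scc=(scc[0]=?,scc[1]=?,scc[2]=?,scc[3]=?,scc[4]=?,scc[5]=?,scc[6]=0,scc[7]=?)
step 3: low=(low[0]=0,low[1]=0,low[2]=?,low[3]=?,low[4]=?,low[5]=?,low[6]=2,low[7]=?); scc=(scc[0]=1,scc[1]=1,scc[2]=?,scc[3]=?,scc[4]=?,scc[5]=?,scc[6]=0,scc[7]=?)
step 4: low=(low[0]=0,low[1]=0,low[2]=3,low[3]=4,low[4]=?,low[5]=?,low[6]=2,low[7]=?); scc=(scc[0]=1,scc[1]=1,scc[2]=?,scc[3]=2,scc[4]=?,scc[5]=?,scc[6]=0,scc[7]=?)
step 5: low=(low[0]=0,low[1]=0,low[2]=3,low[3]=4,low[4]=?,low[5]=?,low[6]=2,low[7]=?); scc=(scc[0]=1,scc[1]=1,scc[2]=3,scc[3]=2,scc[4]=?,scc[5]=?,scc[6]=0,scc[7]=?)
step 6: low=(low[0]=0,low[1]=0,low[2]=3,low[3]=4,low[4]=5,low[5]=?,low[6]=2,low[7]=6); scc=(scc[0]=1,scc[1]=1,scc[2]=3,scc[3]=2,scc[4]=?,scc[5]=?,scc[6]=0,scc[7]=4)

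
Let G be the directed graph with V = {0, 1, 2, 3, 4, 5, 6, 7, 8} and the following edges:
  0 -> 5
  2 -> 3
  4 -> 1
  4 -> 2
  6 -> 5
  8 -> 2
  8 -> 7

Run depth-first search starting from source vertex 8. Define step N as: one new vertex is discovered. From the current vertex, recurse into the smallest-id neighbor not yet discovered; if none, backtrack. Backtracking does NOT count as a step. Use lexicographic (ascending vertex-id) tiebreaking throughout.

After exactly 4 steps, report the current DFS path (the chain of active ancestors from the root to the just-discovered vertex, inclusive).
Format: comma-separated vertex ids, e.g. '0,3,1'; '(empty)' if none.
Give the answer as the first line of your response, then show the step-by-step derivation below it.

8,7

step 1: discover 8; path=8; order=8
step 2: discover 2; path=8>2; order=8,2
step 3: discover 3; path=8>2>3; order=8,2,3
step 4: discover 7; path=8>7; order=8,2,3,7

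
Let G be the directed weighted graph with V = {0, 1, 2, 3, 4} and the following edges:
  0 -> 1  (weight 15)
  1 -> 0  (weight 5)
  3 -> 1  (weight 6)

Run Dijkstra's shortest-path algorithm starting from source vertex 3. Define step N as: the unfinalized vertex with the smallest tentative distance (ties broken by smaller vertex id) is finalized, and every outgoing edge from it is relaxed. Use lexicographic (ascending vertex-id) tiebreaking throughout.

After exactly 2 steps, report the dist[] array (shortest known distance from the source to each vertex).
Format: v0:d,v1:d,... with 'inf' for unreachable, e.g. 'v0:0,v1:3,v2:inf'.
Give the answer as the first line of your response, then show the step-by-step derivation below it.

v0:11,v1:6,v2:inf,v3:0,v4:inf

step 1: dist = v0:inf,v1:6,v2:inf,v3:0,v4:inf
step 2: dist = v0:11,v1:6,v2:inf,v3:0,v4:inf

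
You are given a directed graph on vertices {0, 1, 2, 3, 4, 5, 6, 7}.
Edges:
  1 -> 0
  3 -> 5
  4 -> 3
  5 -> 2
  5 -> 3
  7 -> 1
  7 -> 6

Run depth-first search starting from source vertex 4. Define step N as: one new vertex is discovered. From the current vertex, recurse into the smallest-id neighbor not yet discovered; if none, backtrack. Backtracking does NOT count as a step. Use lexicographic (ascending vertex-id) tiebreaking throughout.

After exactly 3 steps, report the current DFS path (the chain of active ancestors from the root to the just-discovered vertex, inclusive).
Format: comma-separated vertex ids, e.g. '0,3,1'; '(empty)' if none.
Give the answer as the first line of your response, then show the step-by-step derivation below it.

4,3,5

step 1: discover 4; path=4; order=4
step 2: discover 3; path=4>3; order=4,3
step 3: discover 5; path=4>3>5; order=4,3,5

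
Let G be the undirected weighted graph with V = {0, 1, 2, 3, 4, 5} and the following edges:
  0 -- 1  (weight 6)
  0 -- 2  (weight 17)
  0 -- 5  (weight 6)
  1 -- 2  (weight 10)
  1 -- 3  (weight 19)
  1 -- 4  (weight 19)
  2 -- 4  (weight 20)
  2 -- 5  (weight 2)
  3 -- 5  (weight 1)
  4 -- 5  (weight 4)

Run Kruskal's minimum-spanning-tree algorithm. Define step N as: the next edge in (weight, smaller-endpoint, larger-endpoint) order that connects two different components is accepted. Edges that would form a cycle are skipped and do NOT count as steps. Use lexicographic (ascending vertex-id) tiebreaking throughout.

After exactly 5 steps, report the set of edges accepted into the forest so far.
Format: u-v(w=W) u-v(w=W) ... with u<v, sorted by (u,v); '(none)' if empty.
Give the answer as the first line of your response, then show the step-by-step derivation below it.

0-1(w=6) 0-5(w=6) 2-5(w=2) 3-5(w=1) 4-5(w=4)

step 1: add edge 3-5 (w=1); MST = {3-5(w=1)}
step 2: add edge 2-5 (w=2); MST = {2-5(w=2) 3-5(w=1)}
step 3: add edge 4-5 (w=4); MST = {2-5(w=2) 3-5(w=1) 4-5(w=4)}
step 4: add edge 0-1 (w=6); MST = {0-1(w=6) 2-5(w=2) 3-5(w=1) 4-5(w=4)}
step 5: add edge 0-5 (w=6); MST = {0-1(w=6) 0-5(w=6) 2-5(w=2) 3-5(w=1) 4-5(w=4)}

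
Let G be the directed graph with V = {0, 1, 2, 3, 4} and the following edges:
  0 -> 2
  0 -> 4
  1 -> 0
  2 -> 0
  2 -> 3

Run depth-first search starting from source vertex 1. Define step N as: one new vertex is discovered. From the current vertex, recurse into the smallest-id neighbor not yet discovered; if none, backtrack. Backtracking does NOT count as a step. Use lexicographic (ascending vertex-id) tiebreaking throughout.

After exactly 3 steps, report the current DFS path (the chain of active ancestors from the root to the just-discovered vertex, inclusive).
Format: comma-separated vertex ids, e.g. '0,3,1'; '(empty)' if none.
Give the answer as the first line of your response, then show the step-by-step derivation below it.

1,0,2

step 1: discover 1; path=1; order=1
step 2: discover 0; path=1>0; order=1,0
step 3: discover 2; path=1>0>2; order=1,0,2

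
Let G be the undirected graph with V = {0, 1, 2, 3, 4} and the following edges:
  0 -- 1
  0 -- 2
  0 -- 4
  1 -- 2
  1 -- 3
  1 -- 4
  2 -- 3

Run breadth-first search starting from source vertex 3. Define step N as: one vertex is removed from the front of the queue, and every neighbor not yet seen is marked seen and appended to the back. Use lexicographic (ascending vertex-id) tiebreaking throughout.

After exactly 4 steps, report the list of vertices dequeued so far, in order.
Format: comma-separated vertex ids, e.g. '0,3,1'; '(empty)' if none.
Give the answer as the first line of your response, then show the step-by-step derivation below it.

3,1,2,0

step 1: dequeue 3; queue=[1,2]; order=3
step 2: dequeue 1; queue=[2,0,4]; order=3,1
step 3: dequeue 2; queue=[0,4]; order=3,1,2
step 4: dequeue 0; queue=[4]; order=3,1,2,0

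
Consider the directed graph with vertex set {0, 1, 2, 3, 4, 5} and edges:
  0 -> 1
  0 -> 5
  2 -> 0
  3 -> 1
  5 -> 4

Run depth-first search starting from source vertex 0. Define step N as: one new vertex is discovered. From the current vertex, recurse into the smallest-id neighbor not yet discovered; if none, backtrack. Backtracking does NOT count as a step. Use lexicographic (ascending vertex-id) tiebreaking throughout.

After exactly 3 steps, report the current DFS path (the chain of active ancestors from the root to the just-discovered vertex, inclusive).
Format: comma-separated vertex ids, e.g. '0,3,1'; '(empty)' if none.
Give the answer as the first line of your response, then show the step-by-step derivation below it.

0,5

step 1: discover 0; path=0; order=0
step 2: discover 1; path=0>1; order=0,1
step 3: discover 5; path=0>5; order=0,1,5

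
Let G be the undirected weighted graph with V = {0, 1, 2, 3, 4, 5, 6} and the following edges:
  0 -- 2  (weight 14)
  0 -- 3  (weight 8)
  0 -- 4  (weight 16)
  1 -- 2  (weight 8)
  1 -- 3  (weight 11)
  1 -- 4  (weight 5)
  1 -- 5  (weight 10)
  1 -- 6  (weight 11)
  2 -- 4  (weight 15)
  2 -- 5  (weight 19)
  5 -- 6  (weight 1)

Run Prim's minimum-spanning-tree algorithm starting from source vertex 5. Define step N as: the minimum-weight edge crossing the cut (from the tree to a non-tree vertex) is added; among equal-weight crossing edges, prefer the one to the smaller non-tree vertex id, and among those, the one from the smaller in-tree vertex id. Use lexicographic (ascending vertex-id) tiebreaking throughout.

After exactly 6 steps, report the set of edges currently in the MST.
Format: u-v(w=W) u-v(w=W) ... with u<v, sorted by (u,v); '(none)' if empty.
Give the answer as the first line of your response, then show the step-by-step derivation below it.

0-3(w=8) 1-2(w=8) 1-3(w=11) 1-4(w=5) 1-5(w=10) 5-6(w=1)

step 1: add edge 5-6 (w=1); MST = {5-6(w=1)}
step 2: add edge 1-5 (w=10); MST = {1-5(w=10) 5-6(w=1)}
step 3: add edge 1-4 (w=5); MST = {1-4(w=5) 1-5(w=10) 5-6(w=1)}
step 4: add edge 1-2 (w=8); MST = {1-2(w=8) 1-4(w=5) 1-5(w=10) 5-6(w=1)}
step 5: add edge 1-3 (w=11); MST = {1-2(w=8) 1-3(w=11) 1-4(w=5) 1-5(w=10) 5-6(w=1)}
step 6: add edge 0-3 (w=8); MST = {0-3(w=8) 1-2(w=8) 1-3(w=11) 1-4(w=5) 1-5(w=10) 5-6(w=1)}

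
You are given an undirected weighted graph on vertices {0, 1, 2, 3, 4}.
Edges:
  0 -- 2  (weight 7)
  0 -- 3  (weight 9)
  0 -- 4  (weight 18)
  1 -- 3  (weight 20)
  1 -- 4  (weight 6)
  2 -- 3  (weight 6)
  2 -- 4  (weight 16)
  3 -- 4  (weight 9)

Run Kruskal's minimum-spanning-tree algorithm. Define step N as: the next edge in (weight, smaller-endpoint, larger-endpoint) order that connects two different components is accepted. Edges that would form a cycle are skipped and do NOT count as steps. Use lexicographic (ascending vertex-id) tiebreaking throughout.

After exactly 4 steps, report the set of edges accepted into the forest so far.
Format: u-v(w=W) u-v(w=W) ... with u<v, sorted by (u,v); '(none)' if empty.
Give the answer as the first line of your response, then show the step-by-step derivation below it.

0-2(w=7) 1-4(w=6) 2-3(w=6) 3-4(w=9)

step 1: add edge 1-4 (w=6); MST = {1-4(w=6)}
step 2: add edge 2-3 (w=6); MST = {1-4(w=6) 2-3(w=6)}
step 3: add edge 0-2 (w=7); MST = {0-2(w=7) 1-4(w=6) 2-3(w=6)}
step 4: add edge 3-4 (w=9); MST = {0-2(w=7) 1-4(w=6) 2-3(w=6) 3-4(w=9)}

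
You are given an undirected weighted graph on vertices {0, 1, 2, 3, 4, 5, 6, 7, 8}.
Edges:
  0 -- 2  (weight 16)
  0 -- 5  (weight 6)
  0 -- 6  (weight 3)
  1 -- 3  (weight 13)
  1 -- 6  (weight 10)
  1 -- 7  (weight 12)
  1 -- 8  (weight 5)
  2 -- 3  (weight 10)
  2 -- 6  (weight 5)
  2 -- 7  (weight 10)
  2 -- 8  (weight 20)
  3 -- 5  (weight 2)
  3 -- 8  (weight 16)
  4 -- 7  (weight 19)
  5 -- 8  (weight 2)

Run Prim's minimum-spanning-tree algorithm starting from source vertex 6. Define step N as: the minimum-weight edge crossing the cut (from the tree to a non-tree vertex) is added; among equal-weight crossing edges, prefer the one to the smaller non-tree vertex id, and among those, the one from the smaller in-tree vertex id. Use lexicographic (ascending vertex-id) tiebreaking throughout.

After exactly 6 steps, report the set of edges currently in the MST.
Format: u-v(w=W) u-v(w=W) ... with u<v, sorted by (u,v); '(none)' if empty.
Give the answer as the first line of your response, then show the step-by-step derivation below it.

0-5(w=6) 0-6(w=3) 1-8(w=5) 2-6(w=5) 3-5(w=2) 5-8(w=2)

step 1: add edge 0-6 (w=3); MST = {0-6(w=3)}
step 2: add edge 2-6 (w=5); MST = {0-6(w=3) 2-6(w=5)}
step 3: add edge 0-5 (w=6); MST = {0-5(w=6) 0-6(w=3) 2-6(w=5)}
step 4: add edge 3-5 (w=2); MST = {0-5(w=6) 0-6(w=3) 2-6(w=5) 3-5(w=2)}
step 5: add edge 5-8 (w=2); MST = {0-5(w=6) 0-6(w=3) 2-6(w=5) 3-5(w=2) 5-8(w=2)}
step 6: add edge 1-8 (w=5); MST = {0-5(w=6) 0-6(w=3) 1-8(w=5) 2-6(w=5) 3-5(w=2) 5-8(w=2)}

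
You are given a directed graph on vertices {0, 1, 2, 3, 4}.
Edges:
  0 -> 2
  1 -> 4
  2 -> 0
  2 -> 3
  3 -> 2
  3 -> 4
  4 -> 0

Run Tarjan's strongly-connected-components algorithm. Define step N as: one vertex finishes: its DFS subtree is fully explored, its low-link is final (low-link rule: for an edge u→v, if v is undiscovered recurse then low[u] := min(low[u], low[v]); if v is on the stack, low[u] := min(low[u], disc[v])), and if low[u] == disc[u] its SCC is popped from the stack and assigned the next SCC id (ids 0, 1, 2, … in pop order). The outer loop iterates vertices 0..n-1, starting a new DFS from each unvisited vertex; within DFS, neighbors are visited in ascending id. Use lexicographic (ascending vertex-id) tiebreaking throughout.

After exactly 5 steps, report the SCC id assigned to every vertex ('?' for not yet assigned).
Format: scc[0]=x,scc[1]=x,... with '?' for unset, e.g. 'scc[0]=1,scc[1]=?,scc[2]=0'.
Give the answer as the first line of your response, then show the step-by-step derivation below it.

scc[0]=0,scc[1]=1,scc[2]=0,scc[3]=0,scc[4]=0

step 1: low=(low[0]=0,low[1]=?,low[2]=0,low[3]=1,low[4]=0); scc=(scc[0]=?,scc[1]=?,scc[2]=?,scc[3]=?,scc[4]=?)
step 2: low=(low[0]=0,low[1]=?,low[2]=0,low[3]=0,low[4]=0); scc=(scc[0]=?,scc[1]=?,scc[2]=?,scc[3]=?,scc[4]=?)
step 3: low=(low[0]=0,low[1]=?,low[2]=0,low[3]=0,low[4]=0); scc=(scc[0]=?,scc[1]=?,scc[2]=?,scc[3]=?,scc[4]=?)
step 4: low=(low[0]=0,low[1]=?,low[2]=0,low[3]=0,low[4]=0); scc=(scc[0]=0,scc[1]=?,scc[2]=0,scc[3]=0,scc[4]=0)
step 5: low=(low[0]=0,low[1]=4,low[2]=0,low[3]=0,low[4]=0); scc=(scc[0]=0,scc[1]=1,scc[2]=0,scc[3]=0,scc[4]=0)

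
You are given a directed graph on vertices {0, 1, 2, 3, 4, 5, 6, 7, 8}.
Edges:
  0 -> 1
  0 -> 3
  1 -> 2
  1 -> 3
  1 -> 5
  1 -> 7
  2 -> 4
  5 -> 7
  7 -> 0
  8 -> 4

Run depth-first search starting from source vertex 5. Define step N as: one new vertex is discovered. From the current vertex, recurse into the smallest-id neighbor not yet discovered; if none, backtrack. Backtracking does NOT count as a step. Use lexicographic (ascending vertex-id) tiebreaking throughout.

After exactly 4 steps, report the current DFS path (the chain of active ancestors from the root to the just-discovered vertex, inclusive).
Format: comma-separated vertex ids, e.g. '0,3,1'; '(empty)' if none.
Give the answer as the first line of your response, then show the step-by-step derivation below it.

5,7,0,1

step 1: discover 5; path=5; order=5
step 2: discover 7; path=5>7; order=5,7
step 3: discover 0; path=5>7>0; order=5,7,0
step 4: discover 1; path=5>7>0>1; order=5,7,0,1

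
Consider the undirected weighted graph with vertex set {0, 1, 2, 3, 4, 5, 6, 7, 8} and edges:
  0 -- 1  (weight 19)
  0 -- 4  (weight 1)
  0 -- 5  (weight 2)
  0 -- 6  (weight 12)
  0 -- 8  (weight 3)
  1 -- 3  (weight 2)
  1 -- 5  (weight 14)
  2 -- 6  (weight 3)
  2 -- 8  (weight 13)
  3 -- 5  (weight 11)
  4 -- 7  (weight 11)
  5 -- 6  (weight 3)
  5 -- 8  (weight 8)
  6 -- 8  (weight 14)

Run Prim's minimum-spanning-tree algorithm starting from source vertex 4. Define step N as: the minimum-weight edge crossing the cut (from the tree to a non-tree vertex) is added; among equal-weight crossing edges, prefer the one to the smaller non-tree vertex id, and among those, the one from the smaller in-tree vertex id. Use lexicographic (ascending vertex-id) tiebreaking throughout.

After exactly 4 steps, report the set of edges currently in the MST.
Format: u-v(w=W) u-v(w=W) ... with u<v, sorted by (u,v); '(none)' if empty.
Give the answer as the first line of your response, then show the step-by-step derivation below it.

0-4(w=1) 0-5(w=2) 2-6(w=3) 5-6(w=3)

step 1: add edge 0-4 (w=1); MST = {0-4(w=1)}
step 2: add edge 0-5 (w=2); MST = {0-4(w=1) 0-5(w=2)}
step 3: add edge 5-6 (w=3); MST = {0-4(w=1) 0-5(w=2) 5-6(w=3)}
step 4: add edge 2-6 (w=3); MST = {0-4(w=1) 0-5(w=2) 2-6(w=3) 5-6(w=3)}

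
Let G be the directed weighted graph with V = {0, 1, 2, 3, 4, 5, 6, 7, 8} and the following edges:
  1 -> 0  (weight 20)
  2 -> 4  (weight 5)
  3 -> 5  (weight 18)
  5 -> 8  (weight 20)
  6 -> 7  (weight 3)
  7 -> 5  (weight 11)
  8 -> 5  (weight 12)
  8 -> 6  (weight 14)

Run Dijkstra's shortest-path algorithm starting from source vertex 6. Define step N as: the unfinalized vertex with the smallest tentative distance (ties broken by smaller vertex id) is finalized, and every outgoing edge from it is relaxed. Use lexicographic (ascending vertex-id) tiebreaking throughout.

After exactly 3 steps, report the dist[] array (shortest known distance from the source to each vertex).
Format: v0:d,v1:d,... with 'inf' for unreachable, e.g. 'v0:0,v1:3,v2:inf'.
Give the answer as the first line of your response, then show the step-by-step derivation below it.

v0:inf,v1:inf,v2:inf,v3:inf,v4:inf,v5:14,v6:0,v7:3,v8:34

step 1: dist = v0:inf,v1:inf,v2:inf,v3:inf,v4:inf,v5:inf,v6:0,v7:3,v8:inf
step 2: dist = v0:inf,v1:inf,v2:inf,v3:inf,v4:inf,v5:14,v6:0,v7:3,v8:inf
step 3: dist = v0:inf,v1:inf,v2:inf,v3:inf,v4:inf,v5:14,v6:0,v7:3,v8:34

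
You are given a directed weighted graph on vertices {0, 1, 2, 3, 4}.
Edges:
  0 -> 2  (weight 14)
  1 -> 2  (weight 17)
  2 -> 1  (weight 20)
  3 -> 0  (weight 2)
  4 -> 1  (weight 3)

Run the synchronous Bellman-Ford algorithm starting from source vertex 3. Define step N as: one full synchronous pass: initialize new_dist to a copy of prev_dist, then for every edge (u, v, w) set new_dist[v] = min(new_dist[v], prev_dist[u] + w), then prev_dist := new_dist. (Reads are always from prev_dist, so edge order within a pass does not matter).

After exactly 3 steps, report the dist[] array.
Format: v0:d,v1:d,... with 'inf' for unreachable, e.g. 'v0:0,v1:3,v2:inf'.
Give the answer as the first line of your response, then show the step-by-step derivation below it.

v0:2,v1:36,v2:16,v3:0,v4:inf

step 1: dist = v0:2,v1:inf,v2:inf,v3:0,v4:inf
step 2: dist = v0:2,v1:inf,v2:16,v3:0,v4:inf
step 3: dist = v0:2,v1:36,v2:16,v3:0,v4:inf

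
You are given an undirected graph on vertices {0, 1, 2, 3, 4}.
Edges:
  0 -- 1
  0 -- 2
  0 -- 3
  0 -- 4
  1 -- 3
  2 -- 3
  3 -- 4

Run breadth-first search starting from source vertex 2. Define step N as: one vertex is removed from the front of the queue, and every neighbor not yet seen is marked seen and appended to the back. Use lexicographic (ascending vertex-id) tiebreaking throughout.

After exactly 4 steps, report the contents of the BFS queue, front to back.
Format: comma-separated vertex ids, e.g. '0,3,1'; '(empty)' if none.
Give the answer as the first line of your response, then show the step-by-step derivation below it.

4

step 1: dequeue 2; queue=[0,3]; order=2
step 2: dequeue 0; queue=[3,1,4]; order=2,0
step 3: dequeue 3; queue=[1,4]; order=2,0,3
step 4: dequeue 1; queue=[4]; order=2,0,3,1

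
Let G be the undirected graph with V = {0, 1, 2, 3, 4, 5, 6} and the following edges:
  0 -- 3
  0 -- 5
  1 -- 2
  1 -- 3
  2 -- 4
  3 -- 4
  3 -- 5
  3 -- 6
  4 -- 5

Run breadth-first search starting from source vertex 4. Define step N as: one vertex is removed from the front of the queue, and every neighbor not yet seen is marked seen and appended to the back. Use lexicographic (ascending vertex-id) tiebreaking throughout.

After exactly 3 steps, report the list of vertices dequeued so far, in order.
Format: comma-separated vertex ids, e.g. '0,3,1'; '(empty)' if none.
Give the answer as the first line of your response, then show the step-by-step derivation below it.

4,2,3

step 1: dequeue 4; queue=[2,3,5]; order=4
step 2: dequeue 2; queue=[3,5,1]; order=4,2
step 3: dequeue 3; queue=[5,1,0,6]; order=4,2,3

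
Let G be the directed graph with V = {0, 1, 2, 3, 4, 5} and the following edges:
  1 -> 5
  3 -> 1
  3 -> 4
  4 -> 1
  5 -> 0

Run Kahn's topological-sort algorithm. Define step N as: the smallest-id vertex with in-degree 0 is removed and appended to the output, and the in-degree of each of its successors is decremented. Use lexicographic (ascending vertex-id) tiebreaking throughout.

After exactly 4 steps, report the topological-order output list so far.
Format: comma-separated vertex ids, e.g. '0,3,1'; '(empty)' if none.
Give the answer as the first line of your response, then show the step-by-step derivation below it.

2,3,4,1

step 1: output 2; order=[2]; indeg=(1,2,0,0,1,1)
step 2: output 3; order=[2,3]; indeg=(1,1,0,0,0,1)
step 3: output 4; order=[2,3,4]; indeg=(1,0,0,0,0,1)
step 4: output 1; order=[2,3,4,1]; indeg=(1,0,0,0,0,0)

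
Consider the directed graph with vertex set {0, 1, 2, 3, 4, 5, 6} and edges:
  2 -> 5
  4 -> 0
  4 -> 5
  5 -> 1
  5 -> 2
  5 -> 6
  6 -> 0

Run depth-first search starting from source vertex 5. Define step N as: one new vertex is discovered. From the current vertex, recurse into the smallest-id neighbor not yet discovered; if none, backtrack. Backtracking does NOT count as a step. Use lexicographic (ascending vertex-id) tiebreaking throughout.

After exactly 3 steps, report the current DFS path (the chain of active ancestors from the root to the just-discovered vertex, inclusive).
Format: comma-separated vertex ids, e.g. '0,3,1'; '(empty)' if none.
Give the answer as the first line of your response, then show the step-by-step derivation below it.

5,2

step 1: discover 5; path=5; order=5
step 2: discover 1; path=5>1; order=5,1
step 3: discover 2; path=5>2; order=5,1,2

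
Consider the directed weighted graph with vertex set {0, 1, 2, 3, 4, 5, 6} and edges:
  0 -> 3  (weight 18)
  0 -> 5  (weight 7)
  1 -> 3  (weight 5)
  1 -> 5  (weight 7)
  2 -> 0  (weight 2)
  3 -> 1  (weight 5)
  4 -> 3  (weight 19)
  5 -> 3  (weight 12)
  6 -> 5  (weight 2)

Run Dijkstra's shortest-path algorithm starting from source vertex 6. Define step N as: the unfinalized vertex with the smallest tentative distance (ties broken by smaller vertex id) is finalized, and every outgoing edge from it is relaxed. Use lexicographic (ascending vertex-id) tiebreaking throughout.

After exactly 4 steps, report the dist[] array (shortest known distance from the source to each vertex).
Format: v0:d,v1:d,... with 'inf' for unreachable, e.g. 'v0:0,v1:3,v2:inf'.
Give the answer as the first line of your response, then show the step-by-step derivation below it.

v0:inf,v1:19,v2:inf,v3:14,v4:inf,v5:2,v6:0

step 1: dist = v0:inf,v1:inf,v2:inf,v3:inf,v4:inf,v5:2,v6:0
step 2: dist = v0:inf,v1:inf,v2:inf,v3:14,v4:inf,v5:2,v6:0
step 3: dist = v0:inf,v1:19,v2:inf,v3:14,v4:inf,v5:2,v6:0
step 4: dist = v0:inf,v1:19,v2:inf,v3:14,v4:inf,v5:2,v6:0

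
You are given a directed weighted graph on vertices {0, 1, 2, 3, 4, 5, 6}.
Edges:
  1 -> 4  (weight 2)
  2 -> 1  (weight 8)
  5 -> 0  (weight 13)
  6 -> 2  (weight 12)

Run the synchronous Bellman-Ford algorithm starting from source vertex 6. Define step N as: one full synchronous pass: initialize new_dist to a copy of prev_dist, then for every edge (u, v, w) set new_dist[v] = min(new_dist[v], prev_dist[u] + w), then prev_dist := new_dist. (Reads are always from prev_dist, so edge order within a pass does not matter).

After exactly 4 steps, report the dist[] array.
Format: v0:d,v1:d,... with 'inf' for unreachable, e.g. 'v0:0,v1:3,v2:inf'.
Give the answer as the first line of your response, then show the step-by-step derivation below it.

v0:inf,v1:20,v2:12,v3:inf,v4:22,v5:inf,v6:0

step 1: dist = v0:inf,v1:inf,v2:12,v3:inf,v4:inf,v5:inf,v6:0
step 2: dist = v0:inf,v1:20,v2:12,v3:inf,v4:inf,v5:inf,v6:0
step 3: dist = v0:inf,v1:20,v2:12,v3:inf,v4:22,v5:inf,v6:0
step 4: dist = v0:inf,v1:20,v2:12,v3:inf,v4:22,v5:inf,v6:0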